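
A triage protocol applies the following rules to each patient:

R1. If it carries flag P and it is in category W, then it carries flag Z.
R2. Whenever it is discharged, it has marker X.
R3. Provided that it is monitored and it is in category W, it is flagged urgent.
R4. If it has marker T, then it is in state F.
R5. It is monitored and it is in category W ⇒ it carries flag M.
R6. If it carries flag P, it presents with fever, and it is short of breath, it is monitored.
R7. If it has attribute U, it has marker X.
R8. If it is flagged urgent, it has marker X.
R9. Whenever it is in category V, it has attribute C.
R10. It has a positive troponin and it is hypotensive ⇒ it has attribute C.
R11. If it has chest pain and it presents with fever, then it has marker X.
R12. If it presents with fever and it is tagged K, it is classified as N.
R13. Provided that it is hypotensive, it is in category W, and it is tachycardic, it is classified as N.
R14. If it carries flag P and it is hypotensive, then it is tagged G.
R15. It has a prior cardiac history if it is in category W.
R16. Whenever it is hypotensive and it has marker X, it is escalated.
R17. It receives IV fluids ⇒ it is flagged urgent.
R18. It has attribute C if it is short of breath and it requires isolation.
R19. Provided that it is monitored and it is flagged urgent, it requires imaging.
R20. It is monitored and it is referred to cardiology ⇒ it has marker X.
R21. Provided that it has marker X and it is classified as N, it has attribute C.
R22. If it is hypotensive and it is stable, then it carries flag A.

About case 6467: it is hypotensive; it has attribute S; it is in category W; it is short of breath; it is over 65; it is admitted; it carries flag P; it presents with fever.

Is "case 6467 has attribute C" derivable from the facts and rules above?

Forward chaining from the given facts derives: carries flag Z, is monitored, is tagged G, has a prior cardiac history, is flagged urgent, carries flag M, has marker X, is escalated, requires imaging.
Rules concluding "it has attribute C": R9 needs "it is in category V"; R10 needs "it has a positive troponin"; R18 needs "it requires isolation"; R21 needs "it is classified as N" — none of these are established.

No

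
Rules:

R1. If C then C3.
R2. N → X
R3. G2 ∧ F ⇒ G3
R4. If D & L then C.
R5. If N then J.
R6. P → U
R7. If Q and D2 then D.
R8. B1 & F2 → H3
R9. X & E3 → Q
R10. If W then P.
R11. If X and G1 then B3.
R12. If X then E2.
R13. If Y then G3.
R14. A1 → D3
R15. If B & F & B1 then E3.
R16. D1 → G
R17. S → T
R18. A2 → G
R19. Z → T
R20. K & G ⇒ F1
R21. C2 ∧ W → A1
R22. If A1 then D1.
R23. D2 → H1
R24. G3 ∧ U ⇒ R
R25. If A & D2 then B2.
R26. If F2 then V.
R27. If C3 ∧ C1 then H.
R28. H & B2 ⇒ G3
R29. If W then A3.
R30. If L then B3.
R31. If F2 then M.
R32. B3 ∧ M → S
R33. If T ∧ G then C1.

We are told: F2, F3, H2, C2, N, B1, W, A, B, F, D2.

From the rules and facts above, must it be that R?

No

Forward chaining from the given facts derives: X, J, H3, P, E2, E3, A1, D1, H1, B2, V, A3, M, U, Q, D3, G, D.
The only rule concluding R is R24, which needs G3; that is never established.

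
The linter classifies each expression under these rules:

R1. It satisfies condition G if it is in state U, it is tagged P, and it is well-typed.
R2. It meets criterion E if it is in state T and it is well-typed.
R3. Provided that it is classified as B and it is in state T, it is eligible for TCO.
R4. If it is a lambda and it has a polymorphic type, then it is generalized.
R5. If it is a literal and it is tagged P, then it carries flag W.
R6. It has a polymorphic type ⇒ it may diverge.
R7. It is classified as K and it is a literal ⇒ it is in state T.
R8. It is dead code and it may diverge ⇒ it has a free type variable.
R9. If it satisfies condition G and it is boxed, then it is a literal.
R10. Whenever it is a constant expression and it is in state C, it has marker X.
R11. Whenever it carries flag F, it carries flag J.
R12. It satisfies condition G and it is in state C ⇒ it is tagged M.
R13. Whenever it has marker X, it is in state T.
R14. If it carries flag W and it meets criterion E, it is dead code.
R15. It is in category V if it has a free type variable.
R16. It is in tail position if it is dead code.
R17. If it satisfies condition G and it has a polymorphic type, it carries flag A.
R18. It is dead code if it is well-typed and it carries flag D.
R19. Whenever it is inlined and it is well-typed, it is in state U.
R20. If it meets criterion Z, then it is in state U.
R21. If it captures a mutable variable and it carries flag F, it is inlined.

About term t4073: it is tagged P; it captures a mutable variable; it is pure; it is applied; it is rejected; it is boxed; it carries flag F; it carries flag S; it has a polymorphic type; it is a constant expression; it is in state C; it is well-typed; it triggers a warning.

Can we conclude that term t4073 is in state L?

No

Forward chaining from the given facts derives: may diverge, has marker X, carries flag J, is in state T, is inlined, meets criterion E, is in state U, satisfies condition G, is a literal, is tagged M, carries flag A, carries flag W, is dead code, is in tail position, has a free type variable, is in category V.
No rule has "it is in state L" as its conclusion, and it is not among the given facts.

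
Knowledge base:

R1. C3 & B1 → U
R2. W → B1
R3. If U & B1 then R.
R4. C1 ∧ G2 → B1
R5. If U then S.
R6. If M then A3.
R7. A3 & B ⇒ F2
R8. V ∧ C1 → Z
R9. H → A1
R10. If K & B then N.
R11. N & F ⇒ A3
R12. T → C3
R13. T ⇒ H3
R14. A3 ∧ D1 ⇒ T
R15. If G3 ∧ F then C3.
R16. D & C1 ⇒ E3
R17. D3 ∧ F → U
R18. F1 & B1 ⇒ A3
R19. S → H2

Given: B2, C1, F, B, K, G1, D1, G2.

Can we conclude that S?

B1  (by R4: C1, G2)
N  (by R10: K, B)
A3  (by R11: N, F)
T  (by R14: A3, D1)
C3  (by R12: T)
U  (by R1: C3, B1)
S  (by R5: U)

Yes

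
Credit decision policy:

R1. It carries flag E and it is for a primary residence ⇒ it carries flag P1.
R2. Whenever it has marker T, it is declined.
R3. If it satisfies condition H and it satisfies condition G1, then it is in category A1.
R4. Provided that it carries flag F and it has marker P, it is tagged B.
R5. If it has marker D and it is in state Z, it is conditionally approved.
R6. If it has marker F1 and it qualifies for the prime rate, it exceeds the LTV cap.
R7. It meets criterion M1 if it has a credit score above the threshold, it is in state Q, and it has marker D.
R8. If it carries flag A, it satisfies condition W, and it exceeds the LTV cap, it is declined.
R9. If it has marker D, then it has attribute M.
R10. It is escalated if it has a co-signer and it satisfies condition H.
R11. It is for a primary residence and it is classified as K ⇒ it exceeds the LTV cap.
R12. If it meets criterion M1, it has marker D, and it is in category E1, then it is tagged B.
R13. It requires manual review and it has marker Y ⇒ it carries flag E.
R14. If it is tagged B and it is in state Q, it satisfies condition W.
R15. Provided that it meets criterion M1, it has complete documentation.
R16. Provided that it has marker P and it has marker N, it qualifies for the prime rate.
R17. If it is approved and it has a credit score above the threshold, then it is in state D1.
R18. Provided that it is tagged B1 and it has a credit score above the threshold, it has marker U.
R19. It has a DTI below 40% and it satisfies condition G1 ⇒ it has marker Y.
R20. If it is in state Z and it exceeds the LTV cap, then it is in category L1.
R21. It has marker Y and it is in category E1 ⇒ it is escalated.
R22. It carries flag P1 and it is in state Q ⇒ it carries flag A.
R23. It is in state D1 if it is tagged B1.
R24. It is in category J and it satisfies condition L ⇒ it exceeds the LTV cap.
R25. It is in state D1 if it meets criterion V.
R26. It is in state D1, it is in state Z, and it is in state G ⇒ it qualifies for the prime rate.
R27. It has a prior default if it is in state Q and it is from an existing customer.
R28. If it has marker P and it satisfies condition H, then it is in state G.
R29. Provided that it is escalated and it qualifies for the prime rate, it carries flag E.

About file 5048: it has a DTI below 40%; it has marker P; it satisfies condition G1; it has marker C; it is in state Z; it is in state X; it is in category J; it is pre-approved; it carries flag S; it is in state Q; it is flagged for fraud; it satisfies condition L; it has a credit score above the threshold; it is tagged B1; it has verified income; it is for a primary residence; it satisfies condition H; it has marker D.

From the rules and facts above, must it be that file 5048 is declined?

Forward chaining from the given facts derives: is in category A1, is conditionally approved, meets criterion M1, has attribute M, has complete documentation, has marker U, has marker Y, is in state D1, exceeds the LTV cap, is in state G, is in category L1, qualifies for the prime rate.
Rules concluding "it is declined": R2 needs "it has marker T"; R8 needs "it carries flag A" — none of these are established.

No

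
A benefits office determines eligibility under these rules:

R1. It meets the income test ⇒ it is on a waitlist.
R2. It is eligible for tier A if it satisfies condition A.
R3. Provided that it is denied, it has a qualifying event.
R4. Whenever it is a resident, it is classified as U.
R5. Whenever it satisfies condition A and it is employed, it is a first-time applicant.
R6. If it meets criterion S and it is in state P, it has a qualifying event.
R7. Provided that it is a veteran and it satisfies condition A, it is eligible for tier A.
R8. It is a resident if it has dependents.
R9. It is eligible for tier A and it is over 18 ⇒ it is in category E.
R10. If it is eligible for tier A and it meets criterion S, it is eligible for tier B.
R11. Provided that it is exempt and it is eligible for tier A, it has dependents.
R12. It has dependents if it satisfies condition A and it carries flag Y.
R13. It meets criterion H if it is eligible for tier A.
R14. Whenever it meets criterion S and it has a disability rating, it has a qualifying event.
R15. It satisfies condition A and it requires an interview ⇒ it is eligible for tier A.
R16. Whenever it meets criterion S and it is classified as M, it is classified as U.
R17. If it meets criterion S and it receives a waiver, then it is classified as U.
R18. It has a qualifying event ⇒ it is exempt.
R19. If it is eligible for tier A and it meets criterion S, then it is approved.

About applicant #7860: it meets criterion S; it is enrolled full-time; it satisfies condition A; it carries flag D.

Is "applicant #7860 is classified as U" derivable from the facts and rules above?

No

Forward chaining from the given facts derives: is eligible for tier A, is eligible for tier B, meets criterion H, is approved.
Rules concluding "it is classified as U": R4 needs "it is a resident"; R16 needs "it is classified as M"; R17 needs "it receives a waiver" — none of these are established.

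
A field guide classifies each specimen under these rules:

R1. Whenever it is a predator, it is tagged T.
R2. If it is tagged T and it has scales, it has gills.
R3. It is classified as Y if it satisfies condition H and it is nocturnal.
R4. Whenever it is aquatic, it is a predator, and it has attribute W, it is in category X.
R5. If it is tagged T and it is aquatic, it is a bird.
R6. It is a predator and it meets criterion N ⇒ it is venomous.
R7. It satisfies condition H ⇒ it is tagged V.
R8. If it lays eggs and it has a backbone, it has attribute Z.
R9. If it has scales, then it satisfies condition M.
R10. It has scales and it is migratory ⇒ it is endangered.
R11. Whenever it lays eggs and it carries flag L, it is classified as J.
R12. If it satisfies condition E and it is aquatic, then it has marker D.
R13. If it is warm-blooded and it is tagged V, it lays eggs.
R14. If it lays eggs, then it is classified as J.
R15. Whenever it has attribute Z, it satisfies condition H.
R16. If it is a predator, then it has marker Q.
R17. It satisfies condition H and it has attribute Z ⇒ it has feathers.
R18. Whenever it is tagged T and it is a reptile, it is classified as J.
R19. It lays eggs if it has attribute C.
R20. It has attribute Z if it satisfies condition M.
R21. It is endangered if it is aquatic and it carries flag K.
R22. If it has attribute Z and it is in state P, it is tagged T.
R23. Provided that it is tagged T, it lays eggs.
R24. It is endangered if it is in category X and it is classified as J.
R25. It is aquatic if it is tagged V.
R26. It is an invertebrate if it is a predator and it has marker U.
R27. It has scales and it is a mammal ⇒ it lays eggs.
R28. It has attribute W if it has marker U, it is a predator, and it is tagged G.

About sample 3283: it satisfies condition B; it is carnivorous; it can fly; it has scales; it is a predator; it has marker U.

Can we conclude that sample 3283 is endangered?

No

Forward chaining from the given facts derives: is tagged T, has gills, satisfies condition M, has marker Q, has attribute Z, lays eggs, is an invertebrate, is classified as J, satisfies condition H, has feathers, is tagged V, is aquatic, is a bird.
Rules concluding "it is endangered": R10 needs "it is migratory"; R21 needs "it carries flag K"; R24 needs "it is in category X" — none of these are established.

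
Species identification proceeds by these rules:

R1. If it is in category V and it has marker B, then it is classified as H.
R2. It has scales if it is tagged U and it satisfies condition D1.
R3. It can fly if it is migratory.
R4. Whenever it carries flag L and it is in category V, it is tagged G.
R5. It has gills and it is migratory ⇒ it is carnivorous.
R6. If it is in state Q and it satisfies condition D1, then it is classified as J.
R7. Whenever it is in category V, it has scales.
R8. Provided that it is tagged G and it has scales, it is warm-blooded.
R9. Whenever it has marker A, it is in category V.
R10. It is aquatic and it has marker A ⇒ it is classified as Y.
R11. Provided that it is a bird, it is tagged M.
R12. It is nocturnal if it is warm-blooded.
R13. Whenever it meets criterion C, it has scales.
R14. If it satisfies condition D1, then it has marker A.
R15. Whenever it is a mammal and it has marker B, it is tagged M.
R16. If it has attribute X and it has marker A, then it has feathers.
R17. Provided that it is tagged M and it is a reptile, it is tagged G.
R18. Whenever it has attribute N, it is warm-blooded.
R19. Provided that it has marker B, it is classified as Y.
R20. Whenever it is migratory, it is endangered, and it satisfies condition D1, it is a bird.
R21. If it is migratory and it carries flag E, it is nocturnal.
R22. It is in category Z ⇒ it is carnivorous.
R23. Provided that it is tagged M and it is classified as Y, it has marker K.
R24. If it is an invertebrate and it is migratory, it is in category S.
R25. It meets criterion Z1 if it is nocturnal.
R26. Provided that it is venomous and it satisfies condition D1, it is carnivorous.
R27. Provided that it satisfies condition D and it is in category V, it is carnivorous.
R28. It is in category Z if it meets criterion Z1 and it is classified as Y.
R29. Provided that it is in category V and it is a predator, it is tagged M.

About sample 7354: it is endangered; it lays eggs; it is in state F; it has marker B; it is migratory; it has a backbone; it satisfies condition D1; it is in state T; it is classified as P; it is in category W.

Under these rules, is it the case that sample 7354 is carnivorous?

Forward chaining from the given facts derives: can fly, has marker A, is classified as Y, is a bird, is in category V, is tagged M, has marker K, is classified as H, has scales.
Rules concluding "it is carnivorous": R5 needs "it has gills"; R22 needs "it is in category Z"; R26 needs "it is venomous"; R27 needs "it satisfies condition D" — none of these are established.

No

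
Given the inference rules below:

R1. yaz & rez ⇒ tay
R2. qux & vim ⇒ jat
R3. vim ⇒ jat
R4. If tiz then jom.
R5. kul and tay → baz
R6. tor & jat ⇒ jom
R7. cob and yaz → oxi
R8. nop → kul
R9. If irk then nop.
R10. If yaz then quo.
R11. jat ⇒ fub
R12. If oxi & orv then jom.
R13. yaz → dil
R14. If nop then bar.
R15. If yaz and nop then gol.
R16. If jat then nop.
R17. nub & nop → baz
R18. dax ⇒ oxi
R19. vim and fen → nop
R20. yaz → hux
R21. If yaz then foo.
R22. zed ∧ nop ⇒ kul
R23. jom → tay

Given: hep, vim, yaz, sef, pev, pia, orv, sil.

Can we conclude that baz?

No

Forward chaining from the given facts derives: jat, quo, fub, dil, nop, hux, foo, kul, bar, gol.
Rules concluding baz: R5 needs tay; R17 needs nub — none of these are established.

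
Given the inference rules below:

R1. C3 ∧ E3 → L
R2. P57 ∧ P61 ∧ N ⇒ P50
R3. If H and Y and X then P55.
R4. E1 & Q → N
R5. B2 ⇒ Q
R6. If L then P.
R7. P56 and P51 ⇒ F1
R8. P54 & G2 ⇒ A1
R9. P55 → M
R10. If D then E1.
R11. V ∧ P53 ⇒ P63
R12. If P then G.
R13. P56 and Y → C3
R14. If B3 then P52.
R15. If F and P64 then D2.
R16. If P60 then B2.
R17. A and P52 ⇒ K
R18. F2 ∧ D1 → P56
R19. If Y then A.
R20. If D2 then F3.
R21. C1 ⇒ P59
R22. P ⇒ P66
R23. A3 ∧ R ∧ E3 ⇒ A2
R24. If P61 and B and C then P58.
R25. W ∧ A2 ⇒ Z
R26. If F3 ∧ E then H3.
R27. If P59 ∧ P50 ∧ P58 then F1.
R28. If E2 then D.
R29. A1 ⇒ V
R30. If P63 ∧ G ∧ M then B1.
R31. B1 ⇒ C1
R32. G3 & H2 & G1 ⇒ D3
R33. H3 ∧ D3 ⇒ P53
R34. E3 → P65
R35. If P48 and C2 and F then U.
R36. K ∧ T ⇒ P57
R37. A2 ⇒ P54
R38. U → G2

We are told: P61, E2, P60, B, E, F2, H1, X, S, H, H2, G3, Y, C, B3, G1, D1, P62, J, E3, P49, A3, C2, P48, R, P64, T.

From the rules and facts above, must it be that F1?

Forward chaining from the given facts derives: P55, M, P52, B2, P56, A, A2, P58, D, D3, P65, P54, Q, E1, C3, K, P57, L, N, P, G, P66, P50.
Rules concluding F1: R7 needs P51; R27 needs P59 — none of these are established.

No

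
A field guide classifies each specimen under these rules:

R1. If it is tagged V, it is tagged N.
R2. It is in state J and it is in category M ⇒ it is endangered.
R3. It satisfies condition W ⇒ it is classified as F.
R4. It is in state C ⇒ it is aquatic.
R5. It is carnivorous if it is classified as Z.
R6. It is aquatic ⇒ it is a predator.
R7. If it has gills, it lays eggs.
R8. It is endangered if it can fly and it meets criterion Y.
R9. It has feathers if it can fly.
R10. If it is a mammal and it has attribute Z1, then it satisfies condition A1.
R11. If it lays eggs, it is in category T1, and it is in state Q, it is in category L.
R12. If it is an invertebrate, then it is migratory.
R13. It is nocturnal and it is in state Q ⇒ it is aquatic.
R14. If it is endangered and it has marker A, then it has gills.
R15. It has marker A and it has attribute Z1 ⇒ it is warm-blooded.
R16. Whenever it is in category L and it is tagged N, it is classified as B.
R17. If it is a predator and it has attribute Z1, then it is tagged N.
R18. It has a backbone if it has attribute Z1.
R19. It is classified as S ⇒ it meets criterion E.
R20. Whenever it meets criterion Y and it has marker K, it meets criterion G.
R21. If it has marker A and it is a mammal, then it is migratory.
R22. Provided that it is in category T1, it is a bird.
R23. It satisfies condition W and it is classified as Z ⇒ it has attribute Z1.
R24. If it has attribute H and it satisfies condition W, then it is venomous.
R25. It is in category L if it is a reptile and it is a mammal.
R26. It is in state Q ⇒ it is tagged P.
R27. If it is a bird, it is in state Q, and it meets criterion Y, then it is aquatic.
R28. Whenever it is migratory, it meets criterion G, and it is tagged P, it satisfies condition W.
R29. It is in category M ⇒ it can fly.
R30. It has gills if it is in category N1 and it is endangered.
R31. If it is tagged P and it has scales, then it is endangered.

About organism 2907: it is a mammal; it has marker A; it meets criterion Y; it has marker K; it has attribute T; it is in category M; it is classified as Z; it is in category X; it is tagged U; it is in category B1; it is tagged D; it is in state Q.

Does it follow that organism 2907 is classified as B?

No

Forward chaining from the given facts derives: is carnivorous, meets criterion G, is migratory, is tagged P, satisfies condition W, can fly, is classified as F, is endangered, has feathers, has gills, has attribute Z1, lays eggs, satisfies condition A1, is warm-blooded, has a backbone.
The only rule concluding "it is classified as B" is R16, which needs "it is in category L"; that is never established.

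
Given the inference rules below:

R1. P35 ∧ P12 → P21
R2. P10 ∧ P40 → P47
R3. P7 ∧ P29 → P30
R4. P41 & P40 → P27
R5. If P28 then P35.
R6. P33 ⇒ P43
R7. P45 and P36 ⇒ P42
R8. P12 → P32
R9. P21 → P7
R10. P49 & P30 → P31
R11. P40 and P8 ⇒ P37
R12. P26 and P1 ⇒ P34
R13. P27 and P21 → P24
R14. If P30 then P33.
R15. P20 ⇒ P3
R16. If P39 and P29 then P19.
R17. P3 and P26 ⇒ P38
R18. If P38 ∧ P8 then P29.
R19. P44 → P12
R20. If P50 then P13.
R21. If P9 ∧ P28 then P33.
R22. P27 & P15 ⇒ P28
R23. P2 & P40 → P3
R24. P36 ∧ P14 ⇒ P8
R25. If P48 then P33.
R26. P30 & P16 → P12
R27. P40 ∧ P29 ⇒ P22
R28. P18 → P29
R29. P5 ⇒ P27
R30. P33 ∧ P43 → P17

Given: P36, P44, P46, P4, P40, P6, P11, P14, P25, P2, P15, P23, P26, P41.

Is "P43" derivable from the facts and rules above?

P27  (by R4: P41, P40)
P12  (by R19: P44)
P28  (by R22: P27, P15)
P3  (by R23: P2, P40)
P8  (by R24: P36, P14)
P35  (by R5: P28)
P38  (by R17: P3, P26)
P29  (by R18: P38, P8)
P21  (by R1: P35, P12)
P7  (by R9: P21)
P30  (by R3: P7, P29)
P33  (by R14: P30)
P43  (by R6: P33)

Yes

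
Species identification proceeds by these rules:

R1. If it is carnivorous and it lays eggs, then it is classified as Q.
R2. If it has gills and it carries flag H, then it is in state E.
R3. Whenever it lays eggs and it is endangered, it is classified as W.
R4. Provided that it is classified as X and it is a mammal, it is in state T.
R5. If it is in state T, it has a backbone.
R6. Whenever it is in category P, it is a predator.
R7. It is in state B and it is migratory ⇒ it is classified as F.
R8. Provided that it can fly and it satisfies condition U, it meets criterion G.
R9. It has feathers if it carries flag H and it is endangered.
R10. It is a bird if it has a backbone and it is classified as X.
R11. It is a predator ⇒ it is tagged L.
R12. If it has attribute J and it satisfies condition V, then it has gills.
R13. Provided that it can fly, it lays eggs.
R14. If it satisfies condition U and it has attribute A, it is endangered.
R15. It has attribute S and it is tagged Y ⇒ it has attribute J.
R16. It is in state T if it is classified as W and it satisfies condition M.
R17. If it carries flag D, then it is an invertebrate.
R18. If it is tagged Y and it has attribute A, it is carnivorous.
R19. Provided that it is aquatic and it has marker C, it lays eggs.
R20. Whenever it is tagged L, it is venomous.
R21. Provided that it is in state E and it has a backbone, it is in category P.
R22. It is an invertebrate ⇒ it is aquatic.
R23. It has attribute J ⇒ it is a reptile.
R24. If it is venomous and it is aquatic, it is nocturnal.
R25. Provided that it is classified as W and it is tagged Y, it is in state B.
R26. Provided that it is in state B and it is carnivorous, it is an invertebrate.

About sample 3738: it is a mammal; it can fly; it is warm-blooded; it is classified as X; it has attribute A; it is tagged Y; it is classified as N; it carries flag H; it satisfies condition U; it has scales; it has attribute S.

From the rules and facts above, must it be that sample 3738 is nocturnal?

Forward chaining from the given facts derives: is in state T, has a backbone, meets criterion G, is a bird, lays eggs, is endangered, has attribute J, is carnivorous, is a reptile, is classified as Q, is classified as W, has feathers, is in state B, is an invertebrate, is aquatic.
The only rule concluding "it is nocturnal" is R24, which needs "it is venomous"; that is never established.

No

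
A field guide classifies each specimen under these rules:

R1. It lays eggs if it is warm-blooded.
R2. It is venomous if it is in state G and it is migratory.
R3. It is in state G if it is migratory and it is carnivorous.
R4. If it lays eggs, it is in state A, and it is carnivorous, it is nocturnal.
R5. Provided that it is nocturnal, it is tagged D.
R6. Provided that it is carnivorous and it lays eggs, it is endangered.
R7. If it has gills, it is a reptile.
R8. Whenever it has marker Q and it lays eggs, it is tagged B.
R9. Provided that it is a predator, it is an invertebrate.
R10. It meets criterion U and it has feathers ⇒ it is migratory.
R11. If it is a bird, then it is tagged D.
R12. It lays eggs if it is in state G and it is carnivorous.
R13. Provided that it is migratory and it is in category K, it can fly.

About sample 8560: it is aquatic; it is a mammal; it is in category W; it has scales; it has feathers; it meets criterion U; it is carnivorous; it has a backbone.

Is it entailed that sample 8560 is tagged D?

Forward chaining from the given facts derives: is migratory, is in state G, lays eggs, is venomous, is endangered.
Rules concluding "it is tagged D": R5 needs "it is nocturnal"; R11 needs "it is a bird" — none of these are established.

No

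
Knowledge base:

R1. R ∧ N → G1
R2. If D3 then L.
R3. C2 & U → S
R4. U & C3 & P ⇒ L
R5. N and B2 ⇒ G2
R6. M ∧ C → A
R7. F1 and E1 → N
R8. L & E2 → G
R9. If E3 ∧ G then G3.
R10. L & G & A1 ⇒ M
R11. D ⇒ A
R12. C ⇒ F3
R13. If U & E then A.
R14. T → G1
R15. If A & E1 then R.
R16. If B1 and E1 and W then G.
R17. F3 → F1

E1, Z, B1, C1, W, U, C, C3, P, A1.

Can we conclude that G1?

Yes

L  (by R4: U, C3, P)
F3  (by R12: C)
G  (by R16: B1, E1, W)
F1  (by R17: F3)
N  (by R7: F1, E1)
M  (by R10: L, G, A1)
A  (by R6: M, C)
R  (by R15: A, E1)
G1  (by R1: R, N)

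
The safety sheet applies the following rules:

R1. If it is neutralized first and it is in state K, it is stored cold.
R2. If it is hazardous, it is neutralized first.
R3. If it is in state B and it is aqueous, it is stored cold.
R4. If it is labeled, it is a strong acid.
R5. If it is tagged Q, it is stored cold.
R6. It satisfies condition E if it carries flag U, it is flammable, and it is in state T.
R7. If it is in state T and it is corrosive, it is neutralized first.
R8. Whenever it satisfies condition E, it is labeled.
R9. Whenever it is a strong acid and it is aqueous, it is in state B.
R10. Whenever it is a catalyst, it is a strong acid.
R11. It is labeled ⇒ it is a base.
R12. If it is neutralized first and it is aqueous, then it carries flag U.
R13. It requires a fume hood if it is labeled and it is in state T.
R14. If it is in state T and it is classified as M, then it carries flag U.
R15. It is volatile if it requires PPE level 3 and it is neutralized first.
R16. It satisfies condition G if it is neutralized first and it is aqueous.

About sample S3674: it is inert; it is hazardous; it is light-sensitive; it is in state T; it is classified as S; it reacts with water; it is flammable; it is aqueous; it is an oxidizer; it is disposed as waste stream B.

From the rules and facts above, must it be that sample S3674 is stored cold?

Yes

By R2 (it is hazardous): it is neutralized first.
By R12 (it is neutralized first, it is aqueous): it carries flag U.
By R6 (it carries flag U, it is flammable, it is in state T): it satisfies condition E.
By R8 (it satisfies condition E): it is labeled.
By R4 (it is labeled): it is a strong acid.
By R9 (it is a strong acid, it is aqueous): it is in state B.
By R3 (it is in state B, it is aqueous): it is stored cold.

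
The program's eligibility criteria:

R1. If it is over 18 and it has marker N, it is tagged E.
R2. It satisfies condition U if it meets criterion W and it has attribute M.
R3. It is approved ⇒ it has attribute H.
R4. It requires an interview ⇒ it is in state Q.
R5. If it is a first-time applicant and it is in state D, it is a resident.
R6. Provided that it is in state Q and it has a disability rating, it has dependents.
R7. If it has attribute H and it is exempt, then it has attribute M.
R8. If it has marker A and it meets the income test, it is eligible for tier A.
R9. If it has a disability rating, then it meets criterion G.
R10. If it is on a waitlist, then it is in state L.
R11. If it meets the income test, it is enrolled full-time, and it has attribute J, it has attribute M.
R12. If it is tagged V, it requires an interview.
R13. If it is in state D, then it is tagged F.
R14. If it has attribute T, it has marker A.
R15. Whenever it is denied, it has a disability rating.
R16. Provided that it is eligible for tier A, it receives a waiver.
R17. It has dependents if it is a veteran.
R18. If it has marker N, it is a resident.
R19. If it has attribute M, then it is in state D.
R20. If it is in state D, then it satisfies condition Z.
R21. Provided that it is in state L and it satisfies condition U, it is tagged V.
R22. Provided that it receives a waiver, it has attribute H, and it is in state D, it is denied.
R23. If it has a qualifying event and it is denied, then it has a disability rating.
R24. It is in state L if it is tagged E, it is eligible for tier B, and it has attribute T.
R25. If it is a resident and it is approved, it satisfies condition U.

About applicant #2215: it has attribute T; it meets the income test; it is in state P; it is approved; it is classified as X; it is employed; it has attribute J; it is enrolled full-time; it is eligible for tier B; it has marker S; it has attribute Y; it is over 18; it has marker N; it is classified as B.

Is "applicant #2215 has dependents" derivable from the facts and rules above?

By R1 (it is over 18, it has marker N): it is tagged E.
By R3 (it is approved): it has attribute H.
By R11 (it meets the income test, it is enrolled full-time, it has attribute J): it has attribute M.
By R14 (it has attribute T): it has marker A.
By R18 (it has marker N): it is a resident.
By R19 (it has attribute M): it is in state D.
By R24 (it is tagged E, it is eligible for tier B, it has attribute T): it is in state L.
By R25 (it is a resident, it is approved): it satisfies condition U.
By R8 (it has marker A, it meets the income test): it is eligible for tier A.
By R16 (it is eligible for tier A): it receives a waiver.
By R21 (it is in state L, it satisfies condition U): it is tagged V.
By R22 (it receives a waiver, it has attribute H, it is in state D): it is denied.
By R12 (it is tagged V): it requires an interview.
By R15 (it is denied): it has a disability rating.
By R4 (it requires an interview): it is in state Q.
By R6 (it is in state Q, it has a disability rating): it has dependents.

Yes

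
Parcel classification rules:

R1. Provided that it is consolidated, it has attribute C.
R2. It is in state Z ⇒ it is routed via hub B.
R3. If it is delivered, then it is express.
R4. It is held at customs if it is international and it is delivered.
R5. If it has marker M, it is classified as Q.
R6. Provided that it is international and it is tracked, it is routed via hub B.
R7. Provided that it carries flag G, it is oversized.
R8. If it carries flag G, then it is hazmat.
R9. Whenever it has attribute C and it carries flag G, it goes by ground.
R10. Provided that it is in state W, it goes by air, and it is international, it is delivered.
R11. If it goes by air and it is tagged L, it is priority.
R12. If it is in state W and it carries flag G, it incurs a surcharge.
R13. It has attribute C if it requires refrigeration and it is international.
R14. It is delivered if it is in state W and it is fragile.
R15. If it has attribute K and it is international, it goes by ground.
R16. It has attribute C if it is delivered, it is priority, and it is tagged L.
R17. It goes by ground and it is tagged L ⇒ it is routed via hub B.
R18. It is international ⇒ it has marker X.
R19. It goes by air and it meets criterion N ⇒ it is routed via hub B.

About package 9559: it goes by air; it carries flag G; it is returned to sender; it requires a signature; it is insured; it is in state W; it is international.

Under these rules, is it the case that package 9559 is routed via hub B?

No

Forward chaining from the given facts derives: is oversized, is hazmat, is delivered, incurs a surcharge, has marker X, is express, is held at customs.
Rules concluding "it is routed via hub B": R2 needs "it is in state Z"; R6 needs "it is tracked"; R17 needs "it goes by ground"; R19 needs "it meets criterion N" — none of these are established.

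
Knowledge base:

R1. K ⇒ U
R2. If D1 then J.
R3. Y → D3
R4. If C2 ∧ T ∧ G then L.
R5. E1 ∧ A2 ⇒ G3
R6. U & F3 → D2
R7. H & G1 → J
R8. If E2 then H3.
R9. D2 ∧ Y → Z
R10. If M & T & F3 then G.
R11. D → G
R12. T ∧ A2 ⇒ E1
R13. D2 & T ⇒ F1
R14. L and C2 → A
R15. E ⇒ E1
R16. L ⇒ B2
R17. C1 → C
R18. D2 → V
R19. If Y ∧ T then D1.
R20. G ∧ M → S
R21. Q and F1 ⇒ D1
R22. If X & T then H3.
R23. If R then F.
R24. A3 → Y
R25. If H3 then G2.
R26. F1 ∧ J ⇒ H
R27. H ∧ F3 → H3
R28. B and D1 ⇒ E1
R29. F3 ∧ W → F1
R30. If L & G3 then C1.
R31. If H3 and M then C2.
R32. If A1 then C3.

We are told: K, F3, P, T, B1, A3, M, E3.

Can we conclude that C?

Forward chaining from the given facts derives: U, D2, G, F1, V, S, Y, D3, Z, D1, J, H, H3, C2, L, A, B2, G2.
The only rule concluding C is R17, which needs C1; that is never established.

No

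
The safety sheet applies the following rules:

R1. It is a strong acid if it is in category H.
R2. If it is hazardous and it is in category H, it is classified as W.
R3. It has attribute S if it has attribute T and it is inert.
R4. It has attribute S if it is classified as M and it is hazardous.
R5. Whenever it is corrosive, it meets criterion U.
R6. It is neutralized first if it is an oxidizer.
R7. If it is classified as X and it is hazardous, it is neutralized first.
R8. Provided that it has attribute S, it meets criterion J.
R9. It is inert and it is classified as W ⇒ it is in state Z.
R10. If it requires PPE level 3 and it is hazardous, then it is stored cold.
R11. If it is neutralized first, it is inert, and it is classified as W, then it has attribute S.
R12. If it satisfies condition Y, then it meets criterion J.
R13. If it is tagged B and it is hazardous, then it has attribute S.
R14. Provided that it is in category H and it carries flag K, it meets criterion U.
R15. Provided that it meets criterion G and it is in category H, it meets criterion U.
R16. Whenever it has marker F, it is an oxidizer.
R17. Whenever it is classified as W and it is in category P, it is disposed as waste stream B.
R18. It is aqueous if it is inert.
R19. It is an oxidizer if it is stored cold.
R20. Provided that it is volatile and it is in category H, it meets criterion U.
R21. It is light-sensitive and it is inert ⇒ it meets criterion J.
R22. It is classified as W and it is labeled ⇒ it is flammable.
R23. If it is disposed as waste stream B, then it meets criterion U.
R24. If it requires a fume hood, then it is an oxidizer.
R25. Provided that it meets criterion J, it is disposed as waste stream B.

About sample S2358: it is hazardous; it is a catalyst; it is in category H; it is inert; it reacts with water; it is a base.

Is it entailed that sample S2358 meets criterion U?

Forward chaining from the given facts derives: is a strong acid, is classified as W, is in state Z, is aqueous.
Rules concluding "it meets criterion U": R5 needs "it is corrosive"; R14 needs "it carries flag K"; R15 needs "it meets criterion G"; R20 needs "it is volatile"; R23 needs "it is disposed as waste stream B" — none of these are established.

No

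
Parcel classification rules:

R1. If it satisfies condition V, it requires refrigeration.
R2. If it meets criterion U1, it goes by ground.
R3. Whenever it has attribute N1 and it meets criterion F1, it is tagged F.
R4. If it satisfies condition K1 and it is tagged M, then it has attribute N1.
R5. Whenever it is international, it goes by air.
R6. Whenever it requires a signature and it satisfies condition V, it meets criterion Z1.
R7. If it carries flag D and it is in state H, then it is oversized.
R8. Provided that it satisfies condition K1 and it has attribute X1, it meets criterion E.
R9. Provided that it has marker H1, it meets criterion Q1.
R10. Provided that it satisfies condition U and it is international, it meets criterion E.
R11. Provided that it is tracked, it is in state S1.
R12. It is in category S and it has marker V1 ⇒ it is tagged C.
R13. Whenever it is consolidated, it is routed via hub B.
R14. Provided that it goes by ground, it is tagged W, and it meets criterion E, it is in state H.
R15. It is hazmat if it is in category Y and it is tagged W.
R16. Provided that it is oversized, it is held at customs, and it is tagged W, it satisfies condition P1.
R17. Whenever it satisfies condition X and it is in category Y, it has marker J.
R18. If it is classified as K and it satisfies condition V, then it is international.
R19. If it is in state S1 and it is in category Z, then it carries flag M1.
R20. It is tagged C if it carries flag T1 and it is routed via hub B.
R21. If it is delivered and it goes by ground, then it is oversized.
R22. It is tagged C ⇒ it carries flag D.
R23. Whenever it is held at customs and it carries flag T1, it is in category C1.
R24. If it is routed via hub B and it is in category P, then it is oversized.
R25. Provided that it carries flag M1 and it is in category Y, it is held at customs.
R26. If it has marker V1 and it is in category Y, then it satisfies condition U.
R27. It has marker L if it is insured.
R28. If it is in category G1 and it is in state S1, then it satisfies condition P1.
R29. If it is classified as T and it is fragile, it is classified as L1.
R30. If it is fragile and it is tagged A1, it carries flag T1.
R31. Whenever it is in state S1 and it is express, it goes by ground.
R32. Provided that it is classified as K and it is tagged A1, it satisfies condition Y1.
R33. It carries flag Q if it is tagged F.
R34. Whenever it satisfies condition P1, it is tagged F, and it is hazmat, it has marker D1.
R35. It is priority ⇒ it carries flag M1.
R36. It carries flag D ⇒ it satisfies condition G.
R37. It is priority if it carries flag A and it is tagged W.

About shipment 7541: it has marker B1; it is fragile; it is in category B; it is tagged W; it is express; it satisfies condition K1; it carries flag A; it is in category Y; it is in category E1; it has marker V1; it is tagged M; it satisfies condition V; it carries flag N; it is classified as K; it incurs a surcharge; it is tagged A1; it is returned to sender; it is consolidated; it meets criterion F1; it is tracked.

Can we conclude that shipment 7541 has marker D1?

By R4 (it satisfies condition K1, it is tagged M): it has attribute N1.
By R11 (it is tracked): it is in state S1.
By R13 (it is consolidated): it is routed via hub B.
By R15 (it is in category Y, it is tagged W): it is hazmat.
By R18 (it is classified as K, it satisfies condition V): it is international.
By R26 (it has marker V1, it is in category Y): it satisfies condition U.
By R30 (it is fragile, it is tagged A1): it carries flag T1.
By R31 (it is in state S1, it is express): it goes by ground.
By R37 (it carries flag A, it is tagged W): it is priority.
By R3 (it has attribute N1, it meets criterion F1): it is tagged F.
By R10 (it satisfies condition U, it is international): it meets criterion E.
By R14 (it goes by ground, it is tagged W, it meets criterion E): it is in state H.
By R20 (it carries flag T1, it is routed via hub B): it is tagged C.
By R22 (it is tagged C): it carries flag D.
By R35 (it is priority): it carries flag M1.
By R7 (it carries flag D, it is in state H): it is oversized.
By R25 (it carries flag M1, it is in category Y): it is held at customs.
By R16 (it is oversized, it is held at customs, it is tagged W): it satisfies condition P1.
By R34 (it satisfies condition P1, it is tagged F, it is hazmat): it has marker D1.

Yes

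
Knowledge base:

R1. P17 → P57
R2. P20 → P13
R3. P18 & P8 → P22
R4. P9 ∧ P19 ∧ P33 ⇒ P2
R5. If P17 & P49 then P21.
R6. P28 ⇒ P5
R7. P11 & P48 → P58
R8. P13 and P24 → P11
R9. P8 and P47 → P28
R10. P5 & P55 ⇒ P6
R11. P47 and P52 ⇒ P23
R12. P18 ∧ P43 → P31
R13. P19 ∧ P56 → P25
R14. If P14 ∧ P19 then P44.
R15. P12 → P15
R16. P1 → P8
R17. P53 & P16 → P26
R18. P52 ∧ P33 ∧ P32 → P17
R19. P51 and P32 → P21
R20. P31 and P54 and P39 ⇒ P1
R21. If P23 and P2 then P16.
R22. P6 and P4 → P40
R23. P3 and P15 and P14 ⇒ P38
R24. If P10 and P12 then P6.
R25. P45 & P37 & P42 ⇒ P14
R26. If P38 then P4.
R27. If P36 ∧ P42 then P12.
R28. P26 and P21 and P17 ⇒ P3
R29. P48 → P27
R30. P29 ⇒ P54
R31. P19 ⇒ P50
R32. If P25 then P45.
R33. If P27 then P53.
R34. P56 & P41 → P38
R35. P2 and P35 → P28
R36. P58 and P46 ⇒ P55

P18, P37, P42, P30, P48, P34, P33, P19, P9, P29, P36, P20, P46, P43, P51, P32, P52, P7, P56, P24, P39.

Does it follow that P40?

Forward chaining from the given facts derives: P13, P2, P11, P31, P25, P17, P21, P12, P27, P54, P50, P45, P53, P57, P58, P15, P1, P14, P55, P44, P8, P22.
The only rule concluding P40 is R22, which needs P6; that is never established.

No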